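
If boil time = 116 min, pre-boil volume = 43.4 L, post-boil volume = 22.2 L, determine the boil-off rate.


rate = (V_pre − V_post) / (t_min/60)
rate = (43.4 − 22.2) / (116/60)

10.9655 L/hr


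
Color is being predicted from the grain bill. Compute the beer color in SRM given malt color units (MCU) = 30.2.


SRM = 1.4922 · MCU^0.6859
SRM = 1.4922 · 30.2^0.6859

15.4513 SRM


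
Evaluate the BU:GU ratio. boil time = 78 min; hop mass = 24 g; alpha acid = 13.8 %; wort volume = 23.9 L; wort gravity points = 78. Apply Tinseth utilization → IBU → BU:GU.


U = 1.65·0.000125^(GP/1000)·(1−e^(−0.04t))/4.15;  IBU = (α/100)·m·U·1000/V;  BU:GU = IBU/GP
U = 1.65·0.000125^(78/1000)·(1−e^(−0.04·78))/4.15 = 0.1885
IBU = (13.8/100)·24·0.1885·1000/23.9 = 26.1260
BU:GU = 26.1260/78

0.3349


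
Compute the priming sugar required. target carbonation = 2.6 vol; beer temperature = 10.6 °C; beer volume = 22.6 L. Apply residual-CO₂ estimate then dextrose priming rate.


residual = 14.695·(0.01821 + 0.09011·e^(−0.04·T));  sugar = (target − residual)·4.0·V
residual = 14.695·(0.01821 + 0.09011·e^(−0.04·10.6)) = 1.1342
sugar = (2.6 − 1.1342)·4.0·22.6

132.5117 g


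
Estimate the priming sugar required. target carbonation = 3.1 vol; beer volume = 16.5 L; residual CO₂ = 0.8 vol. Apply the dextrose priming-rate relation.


sugar = (target − residual)·4.0·V
sugar = (3.1 − 0.8)·4.0·16.5

151.8000 g


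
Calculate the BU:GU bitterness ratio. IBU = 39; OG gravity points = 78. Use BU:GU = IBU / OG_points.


BU:GU = 39 / 78

0.5000


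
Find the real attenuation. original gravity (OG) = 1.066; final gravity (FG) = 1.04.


AA = (OG−FG)/(OG−1)·100;  RA = AA·0.8192
AA = (1.066 − 1.04)/(1.066 − 1)·100 = 39.3939
RA = 39.3939·0.8192

32.2715 %


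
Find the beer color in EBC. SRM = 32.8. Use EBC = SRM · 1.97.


EBC = 32.8 · 1.97

64.6160 EBC


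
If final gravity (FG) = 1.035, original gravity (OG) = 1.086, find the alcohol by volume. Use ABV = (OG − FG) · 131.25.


ABV = (1.086 − 1.035) · 131.25

6.6938 % ABV


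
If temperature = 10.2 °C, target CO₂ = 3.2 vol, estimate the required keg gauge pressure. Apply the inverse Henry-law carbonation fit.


psi = vols/(0.01821 + 0.09011·e^(−0.04·T)) − 14.695
psi = 3.2/(0.01821 + 0.09011·e^(−0.04·10.2)) − 14.695

26.2617 psi


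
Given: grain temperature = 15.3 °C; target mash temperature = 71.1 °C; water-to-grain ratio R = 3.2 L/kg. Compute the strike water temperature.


T_strike = (0.41/R)·(T_mash − T_grain) + T_mash
T_strike = (0.41/3.2)·(71.1 − 15.3) + 71.1

78.2494 °C


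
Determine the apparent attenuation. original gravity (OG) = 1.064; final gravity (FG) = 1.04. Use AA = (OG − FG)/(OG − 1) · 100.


AA = (1.064 − 1.04)/(1.064 − 1) · 100

37.5000 %


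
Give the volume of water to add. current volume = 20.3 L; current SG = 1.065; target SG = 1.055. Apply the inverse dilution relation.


V_water = V·((SG_curr − 1)/(SG_target − 1) − 1)
V_water = 20.3·((1.065 − 1)/(1.055 − 1) − 1)

3.6909 L


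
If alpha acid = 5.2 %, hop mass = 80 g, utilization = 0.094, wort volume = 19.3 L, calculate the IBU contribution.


IBU = (α/100)·mass·U·1000 / V
IBU = (5.2/100)·80·0.094·1000 / 19.3

20.2611 IBU


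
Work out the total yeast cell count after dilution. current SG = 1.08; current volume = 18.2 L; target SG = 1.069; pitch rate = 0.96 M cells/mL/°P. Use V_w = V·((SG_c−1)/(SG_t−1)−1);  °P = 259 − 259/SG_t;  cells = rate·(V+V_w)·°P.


V_w = 18.2·((1.08−1)/(1.069−1)−1) = 2.9014
V_final = 18.2 + 2.9014 = 21.1014
°P = 259 − 259/1.069 = 16.7175
cells = 0.96·21.1014·16.7175

338.6528 billion cells


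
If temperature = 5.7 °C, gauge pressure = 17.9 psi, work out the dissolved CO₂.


vols = (P + 14.695)·(0.01821 + 0.09011·e^(−0.04·T))
vols = (17.9 + 14.695)·(0.01821 + 0.09011·e^(−0.04·5.7))

2.9319 volumes


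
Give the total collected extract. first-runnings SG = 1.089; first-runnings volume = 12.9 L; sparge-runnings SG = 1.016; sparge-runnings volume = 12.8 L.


total = Σ (SG_i − 1)·1000·V_i
first = (1.089 − 1)·1000·12.9 = 1148.1000
sparge = (1.016 − 1)·1000·12.8 = 204.8000
total = 1148.1000 + 204.8000

1352.9000 gravity·L


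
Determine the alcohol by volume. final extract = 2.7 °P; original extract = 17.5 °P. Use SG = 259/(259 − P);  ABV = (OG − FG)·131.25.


OG = 259/(259 − 17.5) = 1.0725
FG = 259/(259 − 2.7) = 1.0105
ABV = (1.0725 − 1.0105)·131.25

8.1282 % ABV


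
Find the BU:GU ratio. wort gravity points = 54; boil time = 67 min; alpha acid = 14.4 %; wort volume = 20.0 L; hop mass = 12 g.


U = 1.65·0.000125^(GP/1000)·(1−e^(−0.04t))/4.15;  IBU = (α/100)·m·U·1000/V;  BU:GU = IBU/GP
U = 1.65·0.000125^(54/1000)·(1−e^(−0.04·67))/4.15 = 0.2279
IBU = (14.4/100)·12·0.2279·1000/20.0 = 19.6941
BU:GU = 19.6941/54

0.3647


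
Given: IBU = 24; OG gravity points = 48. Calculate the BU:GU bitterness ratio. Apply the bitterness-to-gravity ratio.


BU:GU = IBU / OG_points
BU:GU = 24 / 48

0.5000


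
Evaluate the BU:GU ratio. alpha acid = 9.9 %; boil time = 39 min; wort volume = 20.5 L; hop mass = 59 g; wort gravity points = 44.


U = 1.65·0.000125^(GP/1000)·(1−e^(−0.04t))/4.15;  IBU = (α/100)·m·U·1000/V;  BU:GU = IBU/GP
U = 1.65·0.000125^(44/1000)·(1−e^(−0.04·39))/4.15 = 0.2115
IBU = (9.9/100)·59·0.2115·1000/20.5 = 60.2539
BU:GU = 60.2539/44

1.3694


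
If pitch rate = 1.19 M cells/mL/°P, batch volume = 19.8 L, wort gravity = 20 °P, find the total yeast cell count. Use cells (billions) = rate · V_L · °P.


cells = 1.19 · 19.8 · 20

471.2400 billion cells


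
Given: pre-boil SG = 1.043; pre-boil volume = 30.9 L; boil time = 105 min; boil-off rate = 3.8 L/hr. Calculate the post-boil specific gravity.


V_post = V_pre − rate·(t/60);  SG_post = 1 + (SG_pre−1)·V_pre/V_post
V_post = 30.9 − 3.8·(105/60) = 24.2500
SG_post = 1 + (1.043 − 1)·30.9/24.2500

1.0548


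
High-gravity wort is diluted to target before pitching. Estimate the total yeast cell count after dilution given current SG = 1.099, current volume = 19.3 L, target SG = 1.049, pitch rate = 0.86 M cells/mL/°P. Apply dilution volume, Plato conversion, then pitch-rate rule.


V_w = V·((SG_c−1)/(SG_t−1)−1);  °P = 259 − 259/SG_t;  cells = rate·(V+V_w)·°P
V_w = 19.3·((1.099−1)/(1.049−1)−1) = 19.6939
V_final = 19.3 + 19.6939 = 38.9939
°P = 259 − 259/1.049 = 12.0982
cells = 0.86·38.9939·12.0982

405.7096 billion cells


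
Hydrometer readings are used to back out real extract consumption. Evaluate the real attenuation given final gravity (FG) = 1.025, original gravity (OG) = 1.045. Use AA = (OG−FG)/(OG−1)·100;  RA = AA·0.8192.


AA = (1.045 − 1.025)/(1.045 − 1)·100 = 44.4444
RA = 44.4444·0.8192

36.4089 %


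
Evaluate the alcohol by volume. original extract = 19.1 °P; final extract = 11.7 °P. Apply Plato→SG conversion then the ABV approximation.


SG = 259/(259 − P);  ABV = (OG − FG)·131.25
OG = 259/(259 − 19.1) = 1.0796
FG = 259/(259 − 11.7) = 1.0473
ABV = (1.0796 − 1.0473)·131.25

4.2401 % ABV


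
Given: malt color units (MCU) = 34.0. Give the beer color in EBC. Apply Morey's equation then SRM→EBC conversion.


SRM = 1.4922·MCU^0.6859;  EBC = SRM·1.97
SRM = 1.4922·34.0^0.6859 = 16.7598
EBC = 16.7598·1.97

33.0168 EBC


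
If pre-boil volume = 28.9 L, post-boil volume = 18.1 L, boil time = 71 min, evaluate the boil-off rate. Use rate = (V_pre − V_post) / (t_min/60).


rate = (28.9 − 18.1) / (71/60)

9.1268 L/hr


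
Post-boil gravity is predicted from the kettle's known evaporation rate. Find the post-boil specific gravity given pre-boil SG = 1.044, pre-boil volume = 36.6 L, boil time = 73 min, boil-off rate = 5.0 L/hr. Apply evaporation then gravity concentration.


V_post = V_pre − rate·(t/60);  SG_post = 1 + (SG_pre−1)·V_pre/V_post
V_post = 36.6 − 5.0·(73/60) = 30.5167
SG_post = 1 + (1.044 − 1)·36.6/30.5167

1.0528


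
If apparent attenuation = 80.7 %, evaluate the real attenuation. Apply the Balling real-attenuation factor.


RA = AA · 0.8192
RA = 80.7 · 0.8192

66.1094 %


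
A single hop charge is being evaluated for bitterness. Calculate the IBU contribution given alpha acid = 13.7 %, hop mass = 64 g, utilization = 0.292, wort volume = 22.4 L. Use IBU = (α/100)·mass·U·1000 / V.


IBU = (13.7/100)·64·0.292·1000 / 22.4

114.2971 IBU


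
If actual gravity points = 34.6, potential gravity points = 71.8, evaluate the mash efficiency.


efficiency = actual / potential × 100
efficiency = 34.6 / 71.8 × 100

48.1894 %


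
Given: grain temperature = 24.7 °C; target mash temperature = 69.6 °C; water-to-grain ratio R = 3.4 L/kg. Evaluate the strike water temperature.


T_strike = (0.41/R)·(T_mash − T_grain) + T_mash
T_strike = (0.41/3.4)·(69.6 − 24.7) + 69.6

75.0144 °C


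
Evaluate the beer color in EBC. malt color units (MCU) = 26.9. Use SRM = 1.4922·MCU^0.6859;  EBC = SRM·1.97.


SRM = 1.4922·26.9^0.6859 = 14.2723
EBC = 14.2723·1.97

28.1164 EBC


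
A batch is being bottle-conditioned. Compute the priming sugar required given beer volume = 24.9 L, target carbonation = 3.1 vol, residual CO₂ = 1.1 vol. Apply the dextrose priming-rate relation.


sugar = (target − residual)·4.0·V
sugar = (3.1 − 1.1)·4.0·24.9

199.2000 g


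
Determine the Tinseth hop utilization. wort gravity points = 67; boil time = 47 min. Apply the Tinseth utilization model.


U = 1.65·0.000125^(GP/1000) · (1 − e^(−0.04·t))/4.15
bigness = 1.65·0.000125^(67/1000) = 0.9036
boil_factor = (1 − e^(−0.04·47))/4.15 = 0.2042
U = 0.9036 · 0.2042

0.1845


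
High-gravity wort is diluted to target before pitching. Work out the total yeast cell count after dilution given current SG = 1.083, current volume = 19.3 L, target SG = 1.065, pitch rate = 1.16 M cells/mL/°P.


V_w = V·((SG_c−1)/(SG_t−1)−1);  °P = 259 − 259/SG_t;  cells = rate·(V+V_w)·°P
V_w = 19.3·((1.083−1)/(1.065−1)−1) = 5.3446
V_final = 19.3 + 5.3446 = 24.6446
°P = 259 − 259/1.065 = 15.8075
cells = 1.16·24.6446·15.8075

451.9013 billion cells


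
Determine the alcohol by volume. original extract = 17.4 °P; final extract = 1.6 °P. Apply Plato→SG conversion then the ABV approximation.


SG = 259/(259 − P);  ABV = (OG − FG)·131.25
OG = 259/(259 − 17.4) = 1.0720
FG = 259/(259 − 1.6) = 1.0062
ABV = (1.0720 − 1.0062)·131.25

8.6368 % ABV


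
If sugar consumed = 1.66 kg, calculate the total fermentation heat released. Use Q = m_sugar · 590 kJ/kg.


Q = 1.66 · 590

979.4000 kJ


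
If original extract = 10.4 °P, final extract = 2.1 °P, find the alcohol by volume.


SG = 259/(259 − P);  ABV = (OG − FG)·131.25
OG = 259/(259 − 10.4) = 1.0418
FG = 259/(259 − 2.1) = 1.0082
ABV = (1.0418 − 1.0082)·131.25

4.4179 % ABV


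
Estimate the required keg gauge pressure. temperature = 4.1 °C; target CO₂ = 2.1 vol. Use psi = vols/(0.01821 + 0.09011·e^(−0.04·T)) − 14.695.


psi = 2.1/(0.01821 + 0.09011·e^(−0.04·4.1)) − 14.695

7.4826 psi


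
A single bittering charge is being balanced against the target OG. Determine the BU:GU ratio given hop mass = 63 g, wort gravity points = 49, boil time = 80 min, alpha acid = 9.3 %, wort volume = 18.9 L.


U = 1.65·0.000125^(GP/1000)·(1−e^(−0.04t))/4.15;  IBU = (α/100)·m·U·1000/V;  BU:GU = IBU/GP
U = 1.65·0.000125^(49/1000)·(1−e^(−0.04·80))/4.15 = 0.2455
IBU = (9.3/100)·63·0.2455·1000/18.9 = 76.1154
BU:GU = 76.1154/49

1.5534


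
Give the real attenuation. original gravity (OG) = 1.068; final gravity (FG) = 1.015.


AA = (OG−FG)/(OG−1)·100;  RA = AA·0.8192
AA = (1.068 − 1.015)/(1.068 − 1)·100 = 77.9412
RA = 77.9412·0.8192

63.8494 %


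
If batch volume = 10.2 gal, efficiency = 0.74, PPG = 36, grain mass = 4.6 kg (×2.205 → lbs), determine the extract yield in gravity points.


points = lbs × PPG × eff / vol
lbs = 4.6 × 2.205 = 10.1430
points = 10.1430 × 36 × 0.74 / 10.2

26.4911 points


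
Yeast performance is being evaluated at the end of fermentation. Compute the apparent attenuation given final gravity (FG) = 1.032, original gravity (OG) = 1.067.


AA = (OG − FG)/(OG − 1) · 100
AA = (1.067 − 1.032)/(1.067 − 1) · 100

52.2388 %


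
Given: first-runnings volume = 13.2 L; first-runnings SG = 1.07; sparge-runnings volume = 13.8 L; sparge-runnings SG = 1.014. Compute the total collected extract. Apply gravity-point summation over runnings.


total = Σ (SG_i − 1)·1000·V_i
first = (1.07 − 1)·1000·13.2 = 924.0000
sparge = (1.014 − 1)·1000·13.8 = 193.2000
total = 924.0000 + 193.2000

1117.2000 gravity·L


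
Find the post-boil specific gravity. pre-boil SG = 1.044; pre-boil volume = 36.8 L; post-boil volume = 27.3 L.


SG_post = 1 + (SG_pre − 1)·V_pre/V_post
pts_pre = (1.044 − 1)·1000 = 44.0000
pts_post = 44.0000·36.8/27.3 = 59.3114
SG_post = 1 + 59.3114/1000

1.0593


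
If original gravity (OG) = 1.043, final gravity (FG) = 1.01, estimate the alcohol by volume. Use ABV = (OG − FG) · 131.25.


ABV = (1.043 − 1.01) · 131.25

4.3312 % ABV


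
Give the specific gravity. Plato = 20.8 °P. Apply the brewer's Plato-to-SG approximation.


SG = 259/(259 − P)
SG = 259/(259 − 20.8)

1.0873


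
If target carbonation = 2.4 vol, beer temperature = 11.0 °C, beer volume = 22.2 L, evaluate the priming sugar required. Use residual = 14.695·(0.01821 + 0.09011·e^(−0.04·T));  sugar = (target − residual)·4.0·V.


residual = 14.695·(0.01821 + 0.09011·e^(−0.04·11.0)) = 1.1204
sugar = (2.4 − 1.1204)·4.0·22.2

113.6278 g


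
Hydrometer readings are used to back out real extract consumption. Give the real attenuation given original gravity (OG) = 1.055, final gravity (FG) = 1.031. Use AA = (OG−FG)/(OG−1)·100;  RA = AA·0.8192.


AA = (1.055 − 1.031)/(1.055 − 1)·100 = 43.6364
RA = 43.6364·0.8192

35.7469 %


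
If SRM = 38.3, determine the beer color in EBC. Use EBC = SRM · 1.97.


EBC = 38.3 · 1.97

75.4510 EBC


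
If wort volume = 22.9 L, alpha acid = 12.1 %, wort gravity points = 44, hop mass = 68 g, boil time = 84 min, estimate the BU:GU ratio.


U = 1.65·0.000125^(GP/1000)·(1−e^(−0.04t))/4.15;  IBU = (α/100)·m·U·1000/V;  BU:GU = IBU/GP
U = 1.65·0.000125^(44/1000)·(1−e^(−0.04·84))/4.15 = 0.2584
IBU = (12.1/100)·68·0.2584·1000/22.9 = 92.8550
BU:GU = 92.8550/44

2.1103


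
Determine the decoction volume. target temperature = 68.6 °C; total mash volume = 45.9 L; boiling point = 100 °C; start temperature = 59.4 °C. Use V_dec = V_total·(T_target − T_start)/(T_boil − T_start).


V_dec = 45.9·(68.6 − 59.4)/(100 − 59.4)

10.4010 L


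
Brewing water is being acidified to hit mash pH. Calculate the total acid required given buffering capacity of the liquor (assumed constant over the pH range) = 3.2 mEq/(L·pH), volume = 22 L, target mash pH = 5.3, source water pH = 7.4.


acid = buffering capacity · (pH_source − pH_target) · V
acid = 3.2 · (7.4 − 5.3) · 22

147.8400 mEq


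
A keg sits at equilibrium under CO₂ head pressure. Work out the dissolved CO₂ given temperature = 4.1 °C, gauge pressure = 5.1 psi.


vols = (P + 14.695)·(0.01821 + 0.09011·e^(−0.04·T))
vols = (5.1 + 14.695)·(0.01821 + 0.09011·e^(−0.04·4.1))

1.8744 volumes


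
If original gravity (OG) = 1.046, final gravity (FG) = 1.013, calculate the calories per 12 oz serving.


ABW = (OG−FG)·131.25·0.79/FG;  °P = 259 − 259/SG (for OG→OE and FG→AE);  RE = 0.1808·OE + 0.8192·AE;  Cal = (6.9·ABW + 4·(RE−0.1))·FG·3.55
ABW = (1.046 − 1.013)·131.25·0.79/1.013 = 3.3778
OE = 259 − 259/1.046 = 11.3901 °P
AE = 259 − 259/1.013 = 3.3238 °P
RE = 0.1808·11.3901 + 0.8192·3.3238 = 4.7822 °P
Cal = (6.9·3.3778 + 4·(4.7822−0.1))·1.013·3.55

151.1654 kcal


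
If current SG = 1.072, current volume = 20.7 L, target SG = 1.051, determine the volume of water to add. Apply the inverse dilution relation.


V_water = V·((SG_curr − 1)/(SG_target − 1) − 1)
V_water = 20.7·((1.072 − 1)/(1.051 − 1) − 1)

8.5235 L


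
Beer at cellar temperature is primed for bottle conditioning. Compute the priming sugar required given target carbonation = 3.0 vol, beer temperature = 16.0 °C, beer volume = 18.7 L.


residual = 14.695·(0.01821 + 0.09011·e^(−0.04·T));  sugar = (target − residual)·4.0·V
residual = 14.695·(0.01821 + 0.09011·e^(−0.04·16.0)) = 0.9658
sugar = (3.0 − 0.9658)·4.0·18.7

152.1567 g


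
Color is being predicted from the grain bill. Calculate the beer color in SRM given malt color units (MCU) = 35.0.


SRM = 1.4922 · MCU^0.6859
SRM = 1.4922 · 35.0^0.6859

17.0963 SRM


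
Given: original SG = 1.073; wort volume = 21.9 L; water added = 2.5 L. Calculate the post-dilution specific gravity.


SG_new = 1 + (SG_old − 1)·V_old/(V_old + V_water)
pts = (1.073 − 1)·1000·21.9/(21.9 + 2.5) = 65.5205
SG_new = 1 + 65.5205/1000

1.0655


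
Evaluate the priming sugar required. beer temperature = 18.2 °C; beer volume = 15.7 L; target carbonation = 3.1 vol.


residual = 14.695·(0.01821 + 0.09011·e^(−0.04·T));  sugar = (target − residual)·4.0·V
residual = 14.695·(0.01821 + 0.09011·e^(−0.04·18.2)) = 0.9070
sugar = (3.1 − 0.9070)·4.0·15.7

137.7203 g


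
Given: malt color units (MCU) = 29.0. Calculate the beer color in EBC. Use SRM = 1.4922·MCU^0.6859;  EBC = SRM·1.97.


SRM = 1.4922·29.0^0.6859 = 15.0275
EBC = 15.0275·1.97

29.6041 EBC


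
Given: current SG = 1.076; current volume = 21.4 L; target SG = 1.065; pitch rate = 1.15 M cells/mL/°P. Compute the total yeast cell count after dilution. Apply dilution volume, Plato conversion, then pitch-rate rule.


V_w = V·((SG_c−1)/(SG_t−1)−1);  °P = 259 − 259/SG_t;  cells = rate·(V+V_w)·°P
V_w = 21.4·((1.076−1)/(1.065−1)−1) = 3.6215
V_final = 21.4 + 3.6215 = 25.0215
°P = 259 − 259/1.065 = 15.8075
cells = 1.15·25.0215·15.8075

454.8575 billion cells


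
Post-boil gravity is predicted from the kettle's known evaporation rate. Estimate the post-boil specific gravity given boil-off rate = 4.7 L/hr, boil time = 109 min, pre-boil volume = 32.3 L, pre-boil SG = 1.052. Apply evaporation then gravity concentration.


V_post = V_pre − rate·(t/60);  SG_post = 1 + (SG_pre−1)·V_pre/V_post
V_post = 32.3 − 4.7·(109/60) = 23.7617
SG_post = 1 + (1.052 − 1)·32.3/23.7617

1.0707


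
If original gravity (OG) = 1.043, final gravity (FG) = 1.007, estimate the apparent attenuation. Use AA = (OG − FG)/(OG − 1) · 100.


AA = (1.043 − 1.007)/(1.043 − 1) · 100

83.7209 %


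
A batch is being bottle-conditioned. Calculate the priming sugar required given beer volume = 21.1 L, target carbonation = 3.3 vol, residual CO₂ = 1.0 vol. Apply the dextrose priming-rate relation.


sugar = (target − residual)·4.0·V
sugar = (3.3 − 1.0)·4.0·21.1

194.1200 g


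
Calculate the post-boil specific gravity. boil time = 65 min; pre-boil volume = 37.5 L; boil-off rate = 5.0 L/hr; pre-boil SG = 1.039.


V_post = V_pre − rate·(t/60);  SG_post = 1 + (SG_pre−1)·V_pre/V_post
V_post = 37.5 − 5.0·(65/60) = 32.0833
SG_post = 1 + (1.039 − 1)·37.5/32.0833

1.0456


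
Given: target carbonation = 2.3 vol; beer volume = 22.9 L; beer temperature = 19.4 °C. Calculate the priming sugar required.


residual = 14.695·(0.01821 + 0.09011·e^(−0.04·T));  sugar = (target − residual)·4.0·V
residual = 14.695·(0.01821 + 0.09011·e^(−0.04·19.4)) = 0.8770
sugar = (2.3 − 0.8770)·4.0·22.9

130.3436 g


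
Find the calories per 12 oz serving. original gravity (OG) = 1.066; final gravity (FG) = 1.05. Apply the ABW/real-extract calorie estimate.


ABW = (OG−FG)·131.25·0.79/FG;  °P = 259 − 259/SG (for OG→OE and FG→AE);  RE = 0.1808·OE + 0.8192·AE;  Cal = (6.9·ABW + 4·(RE−0.1))·FG·3.55
ABW = (1.066 − 1.05)·131.25·0.79/1.05 = 1.5800
OE = 259 − 259/1.066 = 16.0356 °P
AE = 259 − 259/1.05 = 12.3333 °P
RE = 0.1808·16.0356 + 0.8192·12.3333 = 13.0027 °P
Cal = (6.9·1.5800 + 4·(13.0027−0.1))·1.05·3.55

233.0166 kcal


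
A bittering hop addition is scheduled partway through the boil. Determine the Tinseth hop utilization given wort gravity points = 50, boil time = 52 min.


U = 1.65·0.000125^(GP/1000) · (1 − e^(−0.04·t))/4.15
bigness = 1.65·0.000125^(50/1000) = 1.0528
boil_factor = (1 − e^(−0.04·52))/4.15 = 0.2109
U = 1.0528 · 0.2109

0.2220


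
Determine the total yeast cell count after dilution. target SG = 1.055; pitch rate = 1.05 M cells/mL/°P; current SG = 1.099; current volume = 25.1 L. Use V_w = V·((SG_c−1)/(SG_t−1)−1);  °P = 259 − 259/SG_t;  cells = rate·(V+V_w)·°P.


V_w = 25.1·((1.099−1)/(1.055−1)−1) = 20.0800
V_final = 25.1 + 20.0800 = 45.1800
°P = 259 − 259/1.055 = 13.5024
cells = 1.05·45.1800·13.5024

640.5389 billion cells


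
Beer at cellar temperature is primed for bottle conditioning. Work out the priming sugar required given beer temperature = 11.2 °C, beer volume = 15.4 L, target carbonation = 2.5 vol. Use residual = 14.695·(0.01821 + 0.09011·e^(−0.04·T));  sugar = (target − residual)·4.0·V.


residual = 14.695·(0.01821 + 0.09011·e^(−0.04·11.2)) = 1.1136
sugar = (2.5 − 1.1136)·4.0·15.4

85.4015 g


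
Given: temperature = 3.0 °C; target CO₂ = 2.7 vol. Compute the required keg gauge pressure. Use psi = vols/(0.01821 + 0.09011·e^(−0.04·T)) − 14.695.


psi = 2.7/(0.01821 + 0.09011·e^(−0.04·3.0)) − 14.695

12.8194 psi


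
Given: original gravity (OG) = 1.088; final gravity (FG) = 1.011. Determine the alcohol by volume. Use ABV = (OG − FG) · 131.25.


ABV = (1.088 − 1.011) · 131.25

10.1063 % ABV


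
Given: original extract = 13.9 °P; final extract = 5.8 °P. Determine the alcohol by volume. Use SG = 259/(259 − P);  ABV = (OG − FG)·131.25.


OG = 259/(259 − 13.9) = 1.0567
FG = 259/(259 − 5.8) = 1.0229
ABV = (1.0567 − 1.0229)·131.25

4.4369 % ABV


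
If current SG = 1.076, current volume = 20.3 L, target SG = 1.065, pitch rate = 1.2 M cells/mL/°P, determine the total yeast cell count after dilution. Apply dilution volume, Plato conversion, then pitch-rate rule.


V_w = V·((SG_c−1)/(SG_t−1)−1);  °P = 259 − 259/SG_t;  cells = rate·(V+V_w)·°P
V_w = 20.3·((1.076−1)/(1.065−1)−1) = 3.4354
V_final = 20.3 + 3.4354 = 23.7354
°P = 259 − 259/1.065 = 15.8075
cells = 1.2·23.7354·15.8075

450.2368 billion cells


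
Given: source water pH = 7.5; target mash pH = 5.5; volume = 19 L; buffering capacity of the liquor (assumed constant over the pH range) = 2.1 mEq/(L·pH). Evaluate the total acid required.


acid = buffering capacity · (pH_source − pH_target) · V
acid = 2.1 · (7.5 − 5.5) · 19

79.8000 mEq


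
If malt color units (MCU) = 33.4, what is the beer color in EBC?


SRM = 1.4922·MCU^0.6859;  EBC = SRM·1.97
SRM = 1.4922·33.4^0.6859 = 16.5564
EBC = 16.5564·1.97

32.6160 EBC


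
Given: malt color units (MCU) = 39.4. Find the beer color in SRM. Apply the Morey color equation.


SRM = 1.4922 · MCU^0.6859
SRM = 1.4922 · 39.4^0.6859

18.5429 SRM


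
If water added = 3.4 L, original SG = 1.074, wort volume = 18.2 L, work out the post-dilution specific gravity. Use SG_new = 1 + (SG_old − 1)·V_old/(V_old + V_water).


pts = (1.074 − 1)·1000·18.2/(18.2 + 3.4) = 62.3519
SG_new = 1 + 62.3519/1000

1.0624


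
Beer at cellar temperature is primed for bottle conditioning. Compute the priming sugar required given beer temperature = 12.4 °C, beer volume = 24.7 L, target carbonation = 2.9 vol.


residual = 14.695·(0.01821 + 0.09011·e^(−0.04·T));  sugar = (target − residual)·4.0·V
residual = 14.695·(0.01821 + 0.09011·e^(−0.04·12.4)) = 1.0740
sugar = (2.9 − 1.0740)·4.0·24.7

180.4125 g


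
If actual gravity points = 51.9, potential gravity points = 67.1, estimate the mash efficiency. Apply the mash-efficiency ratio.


efficiency = actual / potential × 100
efficiency = 51.9 / 67.1 × 100

77.3472 %


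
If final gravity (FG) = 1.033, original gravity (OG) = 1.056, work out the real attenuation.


AA = (OG−FG)/(OG−1)·100;  RA = AA·0.8192
AA = (1.056 − 1.033)/(1.056 − 1)·100 = 41.0714
RA = 41.0714·0.8192

33.6457 %


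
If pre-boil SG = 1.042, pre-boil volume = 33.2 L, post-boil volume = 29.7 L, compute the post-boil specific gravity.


SG_post = 1 + (SG_pre − 1)·V_pre/V_post
pts_pre = (1.042 − 1)·1000 = 42.0000
pts_post = 42.0000·33.2/29.7 = 46.9495
SG_post = 1 + 46.9495/1000

1.0469


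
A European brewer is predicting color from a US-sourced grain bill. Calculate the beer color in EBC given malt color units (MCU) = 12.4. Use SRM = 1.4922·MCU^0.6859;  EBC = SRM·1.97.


SRM = 1.4922·12.4^0.6859 = 8.3908
EBC = 8.3908·1.97

16.5299 EBC


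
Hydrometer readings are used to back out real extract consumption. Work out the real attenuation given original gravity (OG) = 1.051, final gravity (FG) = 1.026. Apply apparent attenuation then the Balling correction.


AA = (OG−FG)/(OG−1)·100;  RA = AA·0.8192
AA = (1.051 − 1.026)/(1.051 − 1)·100 = 49.0196
RA = 49.0196·0.8192

40.1569 %


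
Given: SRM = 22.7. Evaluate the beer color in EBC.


EBC = SRM · 1.97
EBC = 22.7 · 1.97

44.7190 EBC


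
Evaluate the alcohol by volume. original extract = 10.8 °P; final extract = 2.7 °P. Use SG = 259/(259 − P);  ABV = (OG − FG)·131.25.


OG = 259/(259 − 10.8) = 1.0435
FG = 259/(259 − 2.7) = 1.0105
ABV = (1.0435 − 1.0105)·131.25

4.3285 % ABV


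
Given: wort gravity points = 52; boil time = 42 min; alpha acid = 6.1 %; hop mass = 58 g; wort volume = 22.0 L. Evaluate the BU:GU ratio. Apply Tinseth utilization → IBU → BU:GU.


U = 1.65·0.000125^(GP/1000)·(1−e^(−0.04t))/4.15;  IBU = (α/100)·m·U·1000/V;  BU:GU = IBU/GP
U = 1.65·0.000125^(52/1000)·(1−e^(−0.04·42))/4.15 = 0.2027
IBU = (6.1/100)·58·0.2027·1000/22.0 = 32.6013
BU:GU = 32.6013/52

0.6269


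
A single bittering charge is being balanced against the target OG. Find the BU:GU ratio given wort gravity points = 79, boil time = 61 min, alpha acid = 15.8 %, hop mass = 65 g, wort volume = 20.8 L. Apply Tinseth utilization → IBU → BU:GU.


U = 1.65·0.000125^(GP/1000)·(1−e^(−0.04t))/4.15;  IBU = (α/100)·m·U·1000/V;  BU:GU = IBU/GP
U = 1.65·0.000125^(79/1000)·(1−e^(−0.04·61))/4.15 = 0.1784
IBU = (15.8/100)·65·0.1784·1000/20.8 = 88.1035
BU:GU = 88.1035/79

1.1152


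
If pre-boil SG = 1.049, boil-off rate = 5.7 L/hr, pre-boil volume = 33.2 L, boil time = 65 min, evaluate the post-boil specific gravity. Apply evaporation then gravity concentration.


V_post = V_pre − rate·(t/60);  SG_post = 1 + (SG_pre−1)·V_pre/V_post
V_post = 33.2 − 5.7·(65/60) = 27.0250
SG_post = 1 + (1.049 − 1)·33.2/27.0250

1.0602


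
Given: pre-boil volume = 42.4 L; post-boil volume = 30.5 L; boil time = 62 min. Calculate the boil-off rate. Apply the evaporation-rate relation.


rate = (V_pre − V_post) / (t_min/60)
rate = (42.4 − 30.5) / (62/60)

11.5161 L/hr


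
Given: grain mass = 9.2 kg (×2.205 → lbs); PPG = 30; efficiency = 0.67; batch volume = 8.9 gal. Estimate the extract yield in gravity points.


points = lbs × PPG × eff / vol
lbs = 9.2 × 2.205 = 20.2860
points = 20.2860 × 30 × 0.67 / 8.9

45.8144 points


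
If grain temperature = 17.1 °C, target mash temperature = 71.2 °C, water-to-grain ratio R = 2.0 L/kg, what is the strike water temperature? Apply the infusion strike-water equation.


T_strike = (0.41/R)·(T_mash − T_grain) + T_mash
T_strike = (0.41/2.0)·(71.2 − 17.1) + 71.2

82.2905 °C


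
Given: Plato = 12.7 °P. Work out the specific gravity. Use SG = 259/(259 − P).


SG = 259/(259 − 12.7)

1.0516


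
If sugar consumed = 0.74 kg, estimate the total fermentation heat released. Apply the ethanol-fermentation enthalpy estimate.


Q = m_sugar · 590 kJ/kg
Q = 0.74 · 590

436.6000 kJ


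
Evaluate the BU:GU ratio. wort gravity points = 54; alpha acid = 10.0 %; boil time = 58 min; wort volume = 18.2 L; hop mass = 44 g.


U = 1.65·0.000125^(GP/1000)·(1−e^(−0.04t))/4.15;  IBU = (α/100)·m·U·1000/V;  BU:GU = IBU/GP
U = 1.65·0.000125^(54/1000)·(1−e^(−0.04·58))/4.15 = 0.2207
IBU = (10.0/100)·44·0.2207·1000/18.2 = 53.3489
BU:GU = 53.3489/54

0.9879


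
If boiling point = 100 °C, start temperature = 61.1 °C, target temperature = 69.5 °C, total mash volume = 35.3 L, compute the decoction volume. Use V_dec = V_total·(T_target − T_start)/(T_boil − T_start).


V_dec = 35.3·(69.5 − 61.1)/(100 − 61.1)

7.6226 L


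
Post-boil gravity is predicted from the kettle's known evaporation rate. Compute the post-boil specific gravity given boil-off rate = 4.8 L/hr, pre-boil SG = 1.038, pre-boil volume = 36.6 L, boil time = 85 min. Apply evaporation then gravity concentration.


V_post = V_pre − rate·(t/60);  SG_post = 1 + (SG_pre−1)·V_pre/V_post
V_post = 36.6 − 4.8·(85/60) = 29.8000
SG_post = 1 + (1.038 − 1)·36.6/29.8000

1.0467


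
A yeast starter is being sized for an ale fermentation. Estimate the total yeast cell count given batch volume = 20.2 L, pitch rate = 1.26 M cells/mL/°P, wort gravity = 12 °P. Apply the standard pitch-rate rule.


cells (billions) = rate · V_L · °P
cells = 1.26 · 20.2 · 12

305.4240 billion cells


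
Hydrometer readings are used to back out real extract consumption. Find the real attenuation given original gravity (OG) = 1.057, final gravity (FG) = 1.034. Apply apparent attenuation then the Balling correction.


AA = (OG−FG)/(OG−1)·100;  RA = AA·0.8192
AA = (1.057 − 1.034)/(1.057 − 1)·100 = 40.3509
RA = 40.3509·0.8192

33.0554 %


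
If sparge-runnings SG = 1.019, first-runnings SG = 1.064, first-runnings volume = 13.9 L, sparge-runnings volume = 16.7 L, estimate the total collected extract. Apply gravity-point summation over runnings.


total = Σ (SG_i − 1)·1000·V_i
first = (1.064 − 1)·1000·13.9 = 889.6000
sparge = (1.019 − 1)·1000·16.7 = 317.3000
total = 889.6000 + 317.3000

1206.9000 gravity·L


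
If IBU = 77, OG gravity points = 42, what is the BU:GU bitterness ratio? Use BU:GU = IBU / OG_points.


BU:GU = 77 / 42

1.8333


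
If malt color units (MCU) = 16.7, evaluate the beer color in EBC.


SRM = 1.4922·MCU^0.6859;  EBC = SRM·1.97
SRM = 1.4922·16.7^0.6859 = 10.2917
EBC = 10.2917·1.97

20.2747 EBC


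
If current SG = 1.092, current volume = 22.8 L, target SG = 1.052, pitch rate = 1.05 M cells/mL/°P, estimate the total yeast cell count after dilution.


V_w = V·((SG_c−1)/(SG_t−1)−1);  °P = 259 − 259/SG_t;  cells = rate·(V+V_w)·°P
V_w = 22.8·((1.092−1)/(1.052−1)−1) = 17.5385
V_final = 22.8 + 17.5385 = 40.3385
°P = 259 − 259/1.052 = 12.8023
cells = 1.05·40.3385·12.8023

542.2456 billion cells


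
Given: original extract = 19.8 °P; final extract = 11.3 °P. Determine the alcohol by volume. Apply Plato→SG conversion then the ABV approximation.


SG = 259/(259 − P);  ABV = (OG − FG)·131.25
OG = 259/(259 − 19.8) = 1.0828
FG = 259/(259 − 11.3) = 1.0456
ABV = (1.0828 − 1.0456)·131.25

4.8768 % ABV


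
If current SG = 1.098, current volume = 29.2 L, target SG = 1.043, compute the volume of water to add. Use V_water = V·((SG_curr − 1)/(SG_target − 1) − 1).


V_water = 29.2·((1.098 − 1)/(1.043 − 1) − 1)

37.3488 L


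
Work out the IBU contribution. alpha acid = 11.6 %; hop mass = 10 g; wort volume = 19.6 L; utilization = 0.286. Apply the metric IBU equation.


IBU = (α/100)·mass·U·1000 / V
IBU = (11.6/100)·10·0.286·1000 / 19.6

16.9265 IBU


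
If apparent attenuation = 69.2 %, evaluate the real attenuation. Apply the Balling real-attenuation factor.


RA = AA · 0.8192
RA = 69.2 · 0.8192

56.6886 %


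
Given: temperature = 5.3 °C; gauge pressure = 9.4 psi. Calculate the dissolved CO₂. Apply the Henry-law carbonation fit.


vols = (P + 14.695)·(0.01821 + 0.09011·e^(−0.04·T))
vols = (9.4 + 14.695)·(0.01821 + 0.09011·e^(−0.04·5.3))

2.1952 volumes


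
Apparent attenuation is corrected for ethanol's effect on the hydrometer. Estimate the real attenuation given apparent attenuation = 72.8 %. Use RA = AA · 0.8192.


RA = 72.8 · 0.8192

59.6378 %


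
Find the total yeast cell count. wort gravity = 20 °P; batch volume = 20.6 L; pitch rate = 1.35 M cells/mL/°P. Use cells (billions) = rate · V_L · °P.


cells = 1.35 · 20.6 · 20

556.2000 billion cells


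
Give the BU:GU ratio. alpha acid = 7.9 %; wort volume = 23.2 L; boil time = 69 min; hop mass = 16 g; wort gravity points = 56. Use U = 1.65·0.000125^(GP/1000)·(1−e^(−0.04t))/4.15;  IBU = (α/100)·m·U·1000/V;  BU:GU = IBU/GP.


U = 1.65·0.000125^(56/1000)·(1−e^(−0.04·69))/4.15 = 0.2251
IBU = (7.9/100)·16·0.2251·1000/23.2 = 12.2667
BU:GU = 12.2667/56

0.2190


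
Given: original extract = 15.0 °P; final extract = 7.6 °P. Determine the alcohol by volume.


SG = 259/(259 − P);  ABV = (OG − FG)·131.25
OG = 259/(259 − 15.0) = 1.0615
FG = 259/(259 − 7.6) = 1.0302
ABV = (1.0615 − 1.0302)·131.25

4.1009 % ABV


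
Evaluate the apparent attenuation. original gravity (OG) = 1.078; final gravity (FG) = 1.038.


AA = (OG − FG)/(OG − 1) · 100
AA = (1.078 − 1.038)/(1.078 − 1) · 100

51.2821 %


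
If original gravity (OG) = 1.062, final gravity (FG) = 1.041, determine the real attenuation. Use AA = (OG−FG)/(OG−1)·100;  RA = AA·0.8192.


AA = (1.062 − 1.041)/(1.062 − 1)·100 = 33.8710
RA = 33.8710·0.8192

27.7471 %


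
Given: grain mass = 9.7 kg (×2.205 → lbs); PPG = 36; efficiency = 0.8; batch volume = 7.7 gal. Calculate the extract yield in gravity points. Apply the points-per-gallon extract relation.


points = lbs × PPG × eff / vol
lbs = 9.7 × 2.205 = 21.3885
points = 21.3885 × 36 × 0.8 / 7.7

79.9985 points


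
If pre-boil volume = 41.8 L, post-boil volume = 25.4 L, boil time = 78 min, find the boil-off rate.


rate = (V_pre − V_post) / (t_min/60)
rate = (41.8 − 25.4) / (78/60)

12.6154 L/hr


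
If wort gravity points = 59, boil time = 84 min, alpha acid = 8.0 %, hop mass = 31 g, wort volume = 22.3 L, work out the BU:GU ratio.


U = 1.65·0.000125^(GP/1000)·(1−e^(−0.04t))/4.15;  IBU = (α/100)·m·U·1000/V;  BU:GU = IBU/GP
U = 1.65·0.000125^(59/1000)·(1−e^(−0.04·84))/4.15 = 0.2258
IBU = (8.0/100)·31·0.2258·1000/22.3 = 25.1158
BU:GU = 25.1158/59

0.4257


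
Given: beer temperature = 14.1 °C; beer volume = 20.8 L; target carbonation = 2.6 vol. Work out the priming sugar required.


residual = 14.695·(0.01821 + 0.09011·e^(−0.04·T));  sugar = (target − residual)·4.0·V
residual = 14.695·(0.01821 + 0.09011·e^(−0.04·14.1)) = 1.0210
sugar = (2.6 − 1.0210)·4.0·20.8

131.3768 g


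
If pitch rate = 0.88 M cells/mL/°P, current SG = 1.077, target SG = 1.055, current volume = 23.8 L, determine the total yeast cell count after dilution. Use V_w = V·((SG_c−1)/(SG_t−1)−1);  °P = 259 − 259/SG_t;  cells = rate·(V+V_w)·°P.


V_w = 23.8·((1.077−1)/(1.055−1)−1) = 9.5200
V_final = 23.8 + 9.5200 = 33.3200
°P = 259 − 259/1.055 = 13.5024
cells = 0.88·33.3200·13.5024

395.9111 billion cells


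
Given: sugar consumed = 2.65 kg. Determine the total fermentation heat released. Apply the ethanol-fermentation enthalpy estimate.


Q = m_sugar · 590 kJ/kg
Q = 2.65 · 590

1563.5000 kJ


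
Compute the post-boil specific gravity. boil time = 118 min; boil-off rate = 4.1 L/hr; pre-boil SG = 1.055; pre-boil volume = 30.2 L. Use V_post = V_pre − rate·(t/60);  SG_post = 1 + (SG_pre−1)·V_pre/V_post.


V_post = 30.2 − 4.1·(118/60) = 22.1367
SG_post = 1 + (1.055 − 1)·30.2/22.1367

1.0750


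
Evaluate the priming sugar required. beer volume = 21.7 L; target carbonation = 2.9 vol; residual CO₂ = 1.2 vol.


sugar = (target − residual)·4.0·V
sugar = (2.9 − 1.2)·4.0·21.7

147.5600 g


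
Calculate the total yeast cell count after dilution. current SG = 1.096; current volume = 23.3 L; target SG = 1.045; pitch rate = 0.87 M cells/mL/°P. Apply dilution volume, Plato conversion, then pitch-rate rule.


V_w = V·((SG_c−1)/(SG_t−1)−1);  °P = 259 − 259/SG_t;  cells = rate·(V+V_w)·°P
V_w = 23.3·((1.096−1)/(1.045−1)−1) = 26.4067
V_final = 23.3 + 26.4067 = 49.7067
°P = 259 − 259/1.045 = 11.1531
cells = 0.87·49.7067·11.1531

482.3140 billion cells


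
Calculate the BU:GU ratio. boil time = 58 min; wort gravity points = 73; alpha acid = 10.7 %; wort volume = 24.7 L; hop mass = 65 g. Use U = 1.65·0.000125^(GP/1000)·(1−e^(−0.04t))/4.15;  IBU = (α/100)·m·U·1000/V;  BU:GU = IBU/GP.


U = 1.65·0.000125^(73/1000)·(1−e^(−0.04·58))/4.15 = 0.1860
IBU = (10.7/100)·65·0.1860·1000/24.7 = 52.3824
BU:GU = 52.3824/73

0.7176


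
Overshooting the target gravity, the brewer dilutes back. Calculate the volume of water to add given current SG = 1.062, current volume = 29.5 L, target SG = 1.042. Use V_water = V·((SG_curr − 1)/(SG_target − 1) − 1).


V_water = 29.5·((1.062 − 1)/(1.042 − 1) − 1)

14.0476 L


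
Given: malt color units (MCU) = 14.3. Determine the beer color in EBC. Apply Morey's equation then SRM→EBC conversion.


SRM = 1.4922·MCU^0.6859;  EBC = SRM·1.97
SRM = 1.4922·14.3^0.6859 = 9.2528
EBC = 9.2528·1.97

18.2280 EBC


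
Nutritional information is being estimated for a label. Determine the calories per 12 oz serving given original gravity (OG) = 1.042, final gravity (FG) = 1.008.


ABW = (OG−FG)·131.25·0.79/FG;  °P = 259 − 259/SG (for OG→OE and FG→AE);  RE = 0.1808·OE + 0.8192·AE;  Cal = (6.9·ABW + 4·(RE−0.1))·FG·3.55
ABW = (1.042 − 1.008)·131.25·0.79/1.008 = 3.4974
OE = 259 − 259/1.042 = 10.4395 °P
AE = 259 − 259/1.008 = 2.0556 °P
RE = 0.1808·10.4395 + 0.8192·2.0556 = 3.5714 °P
Cal = (6.9·3.4974 + 4·(3.5714−0.1))·1.008·3.55

136.0420 kcal


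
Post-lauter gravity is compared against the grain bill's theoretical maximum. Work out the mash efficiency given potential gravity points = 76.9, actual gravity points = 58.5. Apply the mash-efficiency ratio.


efficiency = actual / potential × 100
efficiency = 58.5 / 76.9 × 100

76.0728 %


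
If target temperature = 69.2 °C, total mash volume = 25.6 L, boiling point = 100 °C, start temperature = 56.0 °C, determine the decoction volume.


V_dec = V_total·(T_target − T_start)/(T_boil − T_start)
V_dec = 25.6·(69.2 − 56.0)/(100 − 56.0)

7.6800 L


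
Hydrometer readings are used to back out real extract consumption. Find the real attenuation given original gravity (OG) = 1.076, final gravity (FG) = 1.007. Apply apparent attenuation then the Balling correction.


AA = (OG−FG)/(OG−1)·100;  RA = AA·0.8192
AA = (1.076 − 1.007)/(1.076 − 1)·100 = 90.7895
RA = 90.7895·0.8192

74.3747 %


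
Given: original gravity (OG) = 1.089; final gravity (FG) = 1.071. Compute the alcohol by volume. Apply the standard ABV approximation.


ABV = (OG − FG) · 131.25
ABV = (1.089 − 1.071) · 131.25

2.3625 % ABV


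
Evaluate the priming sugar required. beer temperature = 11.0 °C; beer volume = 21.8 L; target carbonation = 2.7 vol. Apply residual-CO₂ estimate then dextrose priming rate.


residual = 14.695·(0.01821 + 0.09011·e^(−0.04·T));  sugar = (target − residual)·4.0·V
residual = 14.695·(0.01821 + 0.09011·e^(−0.04·11.0)) = 1.1204
sugar = (2.7 − 1.1204)·4.0·21.8

137.7405 g
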